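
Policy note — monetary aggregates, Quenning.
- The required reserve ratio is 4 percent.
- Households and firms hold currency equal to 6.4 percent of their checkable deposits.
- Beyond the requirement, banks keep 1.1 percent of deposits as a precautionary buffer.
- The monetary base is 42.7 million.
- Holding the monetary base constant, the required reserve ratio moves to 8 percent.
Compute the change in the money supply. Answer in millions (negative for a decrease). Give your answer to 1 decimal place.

Initially m₁ = (1 + 0.064) / (0.04 + 0.011 + 0.064) ≈ 9.2522, so M₁ = 9.2522 × 42.7 ≈ 395.0689 million.
After the change m₂ = (1 + 0.064) / (0.08 + 0.011 + 0.064) ≈ 6.8645, so M₂ = 6.8645 × 42.7 ≈ 293.1141 million.
ΔM = M₂ − M₁ = 293.1141 − 395.0689 = -101.9548 million.

-102.0 million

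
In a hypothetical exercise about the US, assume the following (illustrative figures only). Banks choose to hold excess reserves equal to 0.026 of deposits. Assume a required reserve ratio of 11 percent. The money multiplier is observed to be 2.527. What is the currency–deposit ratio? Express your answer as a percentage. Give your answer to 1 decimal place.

43.0%

Using m = 2.527. From m = (1 + c)/(c + rr + e), rearranging gives 1 + c = m·(c + rr + e), so c·(1 − m) = m·(rr + e) − 1.
Hence c = [m·(rr + e) − 1]/(1 − m) = [2.527 × (0.11 + 0.026) − 1] / (1 − 2.527) ≈ 0.429815.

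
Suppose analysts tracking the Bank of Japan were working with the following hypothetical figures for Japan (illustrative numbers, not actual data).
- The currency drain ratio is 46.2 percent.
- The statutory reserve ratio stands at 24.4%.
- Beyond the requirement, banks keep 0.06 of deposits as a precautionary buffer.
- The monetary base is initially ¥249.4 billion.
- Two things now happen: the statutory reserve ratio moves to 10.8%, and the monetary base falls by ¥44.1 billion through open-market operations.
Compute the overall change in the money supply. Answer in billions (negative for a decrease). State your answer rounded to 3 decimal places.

Before: m₁ = (1 + 0.462) / (0.244 + 0.06 + 0.462) ≈ 1.9086162, MB₁ = 249.4, so M₁ = 1.9086162 × 249.4 ≈ 476.0089 billion.
After: m₂ = (1 + 0.462) / (0.108 + 0.06 + 0.462) ≈ 2.3206349, MB₂ = 249.4 − 44.1 = 205.3, so M₂ = 2.3206349 × 205.3 ≈ 476.4263 billion.
ΔM = M₂ − M₁ = 476.4263 − 476.0089 = 0.4174 billion.

¥0.417 billion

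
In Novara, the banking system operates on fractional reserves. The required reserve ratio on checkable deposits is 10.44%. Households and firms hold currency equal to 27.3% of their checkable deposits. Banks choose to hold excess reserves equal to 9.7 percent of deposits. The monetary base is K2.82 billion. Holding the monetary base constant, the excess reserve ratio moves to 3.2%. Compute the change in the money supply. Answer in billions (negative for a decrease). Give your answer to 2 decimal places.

Initially m₁ = (1 + 0.273) / (0.1044 + 0.097 + 0.273) ≈ 2.6834, so M₁ = 2.6834 × 2.82 ≈ 7.5672 billion.
After the change m₂ = (1 + 0.273) / (0.1044 + 0.032 + 0.273) ≈ 3.1094, so M₂ = 3.1094 × 2.82 ≈ 8.7685 billion.
ΔM = M₂ − M₁ = 8.7685 − 7.5672 = 1.2013 billion.

K1.20 billion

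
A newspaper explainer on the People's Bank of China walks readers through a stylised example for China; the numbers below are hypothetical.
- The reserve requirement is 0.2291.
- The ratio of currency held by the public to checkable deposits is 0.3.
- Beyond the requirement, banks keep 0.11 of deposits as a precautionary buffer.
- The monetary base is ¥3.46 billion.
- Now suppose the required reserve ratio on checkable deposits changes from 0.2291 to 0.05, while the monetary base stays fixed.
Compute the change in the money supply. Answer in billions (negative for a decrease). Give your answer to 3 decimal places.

¥2.740 billion

Initially m₁ = (1 + 0.3) / (0.2291 + 0.11 + 0.3) ≈ 2.03411, so M₁ = 2.03411 × 3.46 ≈ 7.038 billion.
After the change m₂ = (1 + 0.3) / (0.05 + 0.11 + 0.3) ≈ 2.82609, so M₂ = 2.82609 × 3.46 ≈ 9.7783 billion.
ΔM = M₂ − M₁ = 9.7783 − 7.038 = 2.7403 billion.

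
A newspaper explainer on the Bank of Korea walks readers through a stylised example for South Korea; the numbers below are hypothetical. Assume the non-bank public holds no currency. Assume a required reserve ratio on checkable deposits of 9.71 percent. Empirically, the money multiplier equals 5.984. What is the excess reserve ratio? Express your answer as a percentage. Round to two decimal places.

Using m = 5.984. Since m = (1 + c)/(c + rr + e), the denominator satisfies c + rr + e = (1 + c)/m = (1 + 0) / 5.984 ≈ 0.167112.
With c = 0 and rr = 0.0971, the excess reserve ratio is 0.167112 − 0 − 0.0971 = 0.070012.

7.00%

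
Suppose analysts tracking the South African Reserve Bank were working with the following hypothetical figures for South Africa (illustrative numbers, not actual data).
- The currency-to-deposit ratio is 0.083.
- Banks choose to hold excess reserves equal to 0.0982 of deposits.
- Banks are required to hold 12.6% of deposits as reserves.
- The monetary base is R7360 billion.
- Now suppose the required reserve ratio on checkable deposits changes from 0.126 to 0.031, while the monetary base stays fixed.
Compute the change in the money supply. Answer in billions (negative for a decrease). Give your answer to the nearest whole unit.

R11616 billion

Initially m₁ = (1 + 0.083) / (0.126 + 0.0982 + 0.083) ≈ 3.52539, so M₁ = 3.52539 × 7360 = 25946.8704 billion.
After the change m₂ = (1 + 0.083) / (0.031 + 0.0982 + 0.083) ≈ 5.10368, so M₂ = 5.10368 × 7360 = 37563.0848 billion.
ΔM = M₂ − M₁ = 37563.0848 − 25946.8704 = 11616.2144 billion.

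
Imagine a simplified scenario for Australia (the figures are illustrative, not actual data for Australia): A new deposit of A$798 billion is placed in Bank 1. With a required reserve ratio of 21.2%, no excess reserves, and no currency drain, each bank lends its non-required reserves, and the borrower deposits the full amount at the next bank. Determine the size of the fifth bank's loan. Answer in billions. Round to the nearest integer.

A$242 billion

Each bank lends a fraction (1 − rr) = 0.7880 of the deposit it receives, so Bank 5 receives 798·0.7880^4 and lends 798·0.7880^5 ≈ 242.4566 billion.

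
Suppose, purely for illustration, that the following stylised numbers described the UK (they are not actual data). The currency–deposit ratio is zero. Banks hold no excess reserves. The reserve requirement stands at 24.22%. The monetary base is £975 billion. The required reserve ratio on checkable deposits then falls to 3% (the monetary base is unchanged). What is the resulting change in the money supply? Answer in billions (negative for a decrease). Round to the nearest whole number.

£28474 billion

Initially m₁ = 1 / (0.2422) ≈ 4.1288, so M₁ = 4.1288 × 975 = 4025.58 billion.
After the change m₂ = 1 / (0.03) ≈ 33.3333, so M₂ = 33.3333 × 975 = 32499.9675 billion.
ΔM = M₂ − M₁ = 32499.9675 − 4025.58 = 28474.3875 billion.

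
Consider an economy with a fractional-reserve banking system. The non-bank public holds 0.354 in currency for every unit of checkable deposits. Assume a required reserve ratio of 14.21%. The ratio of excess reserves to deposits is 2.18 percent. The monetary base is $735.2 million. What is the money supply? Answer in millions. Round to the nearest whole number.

The money multiplier is m = (1 + c) / (rr + e + c) = (1 + 0.354) / (0.1421 + 0.0218 + 0.354) ≈ 2.6144.
So M = m × MB = 2.6144 × 735.2 ≈ 1922.1069 million.

$1922 million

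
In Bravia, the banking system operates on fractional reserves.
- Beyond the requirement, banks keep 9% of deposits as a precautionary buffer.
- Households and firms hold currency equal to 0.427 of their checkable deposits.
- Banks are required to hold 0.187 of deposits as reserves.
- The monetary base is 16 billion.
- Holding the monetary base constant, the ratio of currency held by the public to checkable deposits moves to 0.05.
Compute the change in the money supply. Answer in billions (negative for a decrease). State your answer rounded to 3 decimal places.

Initially m₁ = (1 + 0.427) / (0.187 + 0.09 + 0.427) ≈ 2.026989, so M₁ = 2.026989 × 16 ≈ 32.4318 billion.
After the change m₂ = (1 + 0.05) / (0.187 + 0.09 + 0.05) ≈ 3.211009, so M₂ = 3.211009 × 16 ≈ 51.3761 billion.
ΔM = M₂ − M₁ = 51.3761 − 32.4318 = 18.9443 billion.

18.944 billion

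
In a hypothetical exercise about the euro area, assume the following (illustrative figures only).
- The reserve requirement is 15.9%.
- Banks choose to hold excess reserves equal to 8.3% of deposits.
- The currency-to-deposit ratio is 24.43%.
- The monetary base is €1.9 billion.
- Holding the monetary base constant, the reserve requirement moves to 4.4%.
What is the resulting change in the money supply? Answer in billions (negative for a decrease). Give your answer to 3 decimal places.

Initially m₁ = (1 + 0.2443) / (0.159 + 0.083 + 0.2443) ≈ 2.55871, so M₁ = 2.55871 × 1.9 ≈ 4.8615 billion.
After the change m₂ = (1 + 0.2443) / (0.044 + 0.083 + 0.2443) ≈ 3.35120, so M₂ = 3.35120 × 1.9 ≈ 6.3673 billion.
ΔM = M₂ − M₁ = 6.3673 − 4.8615 = 1.5058 billion.

€1.506 billion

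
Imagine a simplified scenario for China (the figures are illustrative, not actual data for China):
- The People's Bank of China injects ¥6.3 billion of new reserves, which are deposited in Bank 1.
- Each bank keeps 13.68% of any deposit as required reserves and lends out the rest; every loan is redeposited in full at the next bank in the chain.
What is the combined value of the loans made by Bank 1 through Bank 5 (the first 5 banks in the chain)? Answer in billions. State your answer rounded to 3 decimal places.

¥20.701 billion

Bank i lends (1 − rr)^i of the original deposit: Bank 1 lends 6.3·0.8632 ≈ 5.4382, Bank 2 lends 6.3·0.8632² ≈ 4.6942, and so on.
Summing a geometric series: total = 6.3·[0.8632·(1 − 0.8632^5) / (1 − 0.8632)] ≈ 20.7014 billion.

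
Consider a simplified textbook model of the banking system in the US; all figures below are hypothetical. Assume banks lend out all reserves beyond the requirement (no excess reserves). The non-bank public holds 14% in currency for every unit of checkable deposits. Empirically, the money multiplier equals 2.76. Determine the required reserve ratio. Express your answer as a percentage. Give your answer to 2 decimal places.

Using m = 2.76. Since m = (1 + c)/(c + rr + e), the denominator satisfies c + rr + e = (1 + c)/m = (1 + 0.14) / 2.76 ≈ 0.413043.
With c = 0.14 and e = 0, the required reserve ratio is 0.413043 − 0.14 − 0 = 0.273043.

27.30%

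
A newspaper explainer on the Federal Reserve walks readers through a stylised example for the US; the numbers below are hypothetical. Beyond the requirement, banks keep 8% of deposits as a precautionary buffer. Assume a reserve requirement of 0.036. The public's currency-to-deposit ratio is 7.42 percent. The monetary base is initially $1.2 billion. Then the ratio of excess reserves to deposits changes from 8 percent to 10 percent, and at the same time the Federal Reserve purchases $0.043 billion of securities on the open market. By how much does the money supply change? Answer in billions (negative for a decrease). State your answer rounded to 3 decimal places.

-0.425 billion

Before: m₁ = (1 + 0.0742) / (0.036 + 0.08 + 0.0742) ≈ 5.64774, MB₁ = 1.2, so M₁ = 5.64774 × 1.2 ≈ 6.7773 billion.
After: m₂ = (1 + 0.0742) / (0.036 + 0.1 + 0.0742) ≈ 5.11037, MB₂ = 1.2 + 0.043 = 1.243, so M₂ = 5.11037 × 1.243 ≈ 6.3522 billion.
ΔM = M₂ − M₁ = 6.3522 − 6.7773 = -0.4251 billion.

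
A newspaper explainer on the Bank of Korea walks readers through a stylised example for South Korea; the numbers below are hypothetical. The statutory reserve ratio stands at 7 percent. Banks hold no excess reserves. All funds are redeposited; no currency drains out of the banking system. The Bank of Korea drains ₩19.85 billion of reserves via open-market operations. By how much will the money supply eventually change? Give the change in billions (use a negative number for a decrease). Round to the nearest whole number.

The simple money multiplier is m = 1/rr = 1/0.07 ≈ 14.2857.
An open-market sale reduces the monetary base by 19.85 billion, so ΔM = m × ΔMB = 14.2857 × (−19.85) ≈ -283.5711 billion.

-284 billion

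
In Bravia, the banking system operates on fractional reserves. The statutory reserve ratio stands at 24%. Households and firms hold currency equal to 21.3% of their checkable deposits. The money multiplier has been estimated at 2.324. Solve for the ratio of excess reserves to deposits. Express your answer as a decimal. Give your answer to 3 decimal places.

0.069

Using m = 2.324. Since m = (1 + c)/(c + rr + e), the denominator satisfies c + rr + e = (1 + c)/m = (1 + 0.213) / 2.324 ≈ 0.521945.
With c = 0.213 and rr = 0.24, the ratio of excess reserves to deposits is 0.521945 − 0.213 − 0.24 = 0.068945.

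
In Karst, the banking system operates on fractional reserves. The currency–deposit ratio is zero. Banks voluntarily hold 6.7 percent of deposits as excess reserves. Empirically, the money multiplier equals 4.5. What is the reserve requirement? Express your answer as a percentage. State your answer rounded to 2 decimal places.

15.52%

Using m = 4.5. Since m = (1 + c)/(c + rr + e), the denominator satisfies c + rr + e = (1 + c)/m = (1 + 0) / 4.5 ≈ 0.222222.
With c = 0 and e = 0.067, the reserve requirement is 0.222222 − 0 − 0.067 = 0.155222.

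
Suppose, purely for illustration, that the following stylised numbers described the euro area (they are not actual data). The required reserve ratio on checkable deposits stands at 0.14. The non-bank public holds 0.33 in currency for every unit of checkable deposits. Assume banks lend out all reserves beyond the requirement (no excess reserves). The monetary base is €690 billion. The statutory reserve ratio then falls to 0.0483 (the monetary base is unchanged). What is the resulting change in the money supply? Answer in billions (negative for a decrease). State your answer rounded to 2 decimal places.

€473.30 billion

Initially m₁ = (1 + 0.33) / (0.14 + 0.33) ≈ 2.829787, so M₁ = 2.829787 × 690 ≈ 1952.553 billion.
After the change m₂ = (1 + 0.33) / (0.0483 + 0.33) ≈ 3.515728, so M₂ = 3.515728 × 690 ≈ 2425.8523 billion.
ΔM = M₂ − M₁ = 2425.8523 − 1952.553 = 473.2993 billion.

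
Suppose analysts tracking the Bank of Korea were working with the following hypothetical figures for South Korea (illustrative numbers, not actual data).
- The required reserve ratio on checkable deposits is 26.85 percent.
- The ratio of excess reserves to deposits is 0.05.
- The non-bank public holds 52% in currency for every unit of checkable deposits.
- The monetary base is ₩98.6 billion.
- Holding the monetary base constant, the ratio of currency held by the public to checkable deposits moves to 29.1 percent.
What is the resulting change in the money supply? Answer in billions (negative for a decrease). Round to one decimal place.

₩30.1 billion

Initially m₁ = (1 + 0.52) / (0.2685 + 0.05 + 0.52) ≈ 1.8128, so M₁ = 1.8128 × 98.6 ≈ 178.7421 billion.
After the change m₂ = (1 + 0.291) / (0.2685 + 0.05 + 0.291) ≈ 2.1181, so M₂ = 2.1181 × 98.6 ≈ 208.8447 billion.
ΔM = M₂ − M₁ = 208.8447 − 178.7421 = 30.1026 billion.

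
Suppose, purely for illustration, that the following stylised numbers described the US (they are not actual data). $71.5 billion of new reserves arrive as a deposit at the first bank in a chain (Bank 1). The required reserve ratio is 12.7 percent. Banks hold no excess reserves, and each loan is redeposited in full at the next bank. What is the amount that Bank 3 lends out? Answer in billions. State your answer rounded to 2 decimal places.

$47.57 billion

Each bank lends a fraction (1 − rr) = 0.8730 of the deposit it receives, so Bank 3 receives 71.5·0.8730^2 and lends 71.5·0.8730^3 ≈ 47.5717 billion.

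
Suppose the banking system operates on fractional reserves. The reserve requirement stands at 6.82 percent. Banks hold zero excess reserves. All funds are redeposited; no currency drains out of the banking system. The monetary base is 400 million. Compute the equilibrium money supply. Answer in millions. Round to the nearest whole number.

5865 million

With no currency drain or excess reserves, the money multiplier is m = 1/rr = 1/0.0682 ≈ 14.6628.
Money supply M = m × MB = 14.6628 × 400 = 5865.12 million.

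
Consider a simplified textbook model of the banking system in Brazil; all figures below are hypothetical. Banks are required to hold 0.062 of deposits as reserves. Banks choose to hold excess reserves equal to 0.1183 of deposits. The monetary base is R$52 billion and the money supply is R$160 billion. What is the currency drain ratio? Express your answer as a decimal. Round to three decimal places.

0.214

Using m = M/MB = 160/52 ≈ 3.076923. From m = (1 + c)/(c + rr + e), rearranging gives 1 + c = m·(c + rr + e), so c·(1 − m) = m·(rr + e) − 1.
Hence c = [m·(rr + e) − 1]/(1 − m) = [3.076923 × (0.062 + 0.1183) − 1] / (1 − 3.076923) ≈ 0.214370.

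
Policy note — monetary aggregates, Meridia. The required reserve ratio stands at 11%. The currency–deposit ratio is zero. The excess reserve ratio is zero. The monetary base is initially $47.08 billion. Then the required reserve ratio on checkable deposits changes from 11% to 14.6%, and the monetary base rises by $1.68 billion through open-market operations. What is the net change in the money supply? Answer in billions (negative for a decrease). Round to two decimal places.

-94.03 billion

Before: m₁ = 1 / (0.11) ≈ 9.09091, MB₁ = 47.08, so M₁ = 9.09091 × 47.08 ≈ 428 billion.
After: m₂ = 1 / (0.146) ≈ 6.84932, MB₂ = 47.08 + 1.68 = 48.76, so M₂ = 6.84932 × 48.76 ≈ 333.9728 billion.
ΔM = M₂ − M₁ = 333.9728 − 428 = -94.0272 billion.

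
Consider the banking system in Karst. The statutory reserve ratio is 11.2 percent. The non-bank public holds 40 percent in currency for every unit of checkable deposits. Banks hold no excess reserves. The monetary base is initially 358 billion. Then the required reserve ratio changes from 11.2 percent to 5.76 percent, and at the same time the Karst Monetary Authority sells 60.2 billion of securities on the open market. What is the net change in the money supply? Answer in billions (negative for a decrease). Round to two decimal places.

-67.80 billion

Before: m₁ = (1 + 0.4) / (0.112 + 0.4) = 2.734375, MB₁ = 358, so M₁ = 2.734375 × 358 ≈ 978.9062 billion.
After: m₂ = (1 + 0.4) / (0.0576 + 0.4) ≈ 3.059441, MB₂ = 358 − 60.2 = 297.8, so M₂ = 3.059441 × 297.8 ≈ 911.1015 billion.
ΔM = M₂ − M₁ = 911.1015 − 978.9062 = -67.8047 billion.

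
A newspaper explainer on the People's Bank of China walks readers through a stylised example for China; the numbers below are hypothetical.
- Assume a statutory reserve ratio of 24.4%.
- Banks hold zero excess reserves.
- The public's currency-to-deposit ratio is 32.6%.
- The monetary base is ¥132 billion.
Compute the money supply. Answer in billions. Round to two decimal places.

¥307.07 billion

The money multiplier is m = (1 + c) / (rr + c) = (1 + 0.326) / (0.244 + 0.326) ≈ 2.326316.
So M = m × MB = 2.326316 × 132 ≈ 307.0737 billion.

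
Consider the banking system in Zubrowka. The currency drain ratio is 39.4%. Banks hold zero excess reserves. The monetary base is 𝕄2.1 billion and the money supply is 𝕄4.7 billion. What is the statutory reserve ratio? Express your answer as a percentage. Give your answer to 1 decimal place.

22.9%

Using m = M/MB = 4.7/2.1 ≈ 2.238095. Since m = (1 + c)/(c + rr + e), the denominator satisfies c + rr + e = (1 + c)/m = (1 + 0.394) / 2.238095 ≈ 0.622851.
With c = 0.394 and e = 0, the statutory reserve ratio is 0.622851 − 0.394 − 0 = 0.228851.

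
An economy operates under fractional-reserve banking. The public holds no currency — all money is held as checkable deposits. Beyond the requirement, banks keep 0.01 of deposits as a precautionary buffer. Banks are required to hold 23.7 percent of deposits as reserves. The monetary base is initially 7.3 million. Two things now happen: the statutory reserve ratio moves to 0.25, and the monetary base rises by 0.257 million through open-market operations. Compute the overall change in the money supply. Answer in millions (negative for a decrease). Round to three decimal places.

Before: m₁ = 1 / (0.237 + 0.01) ≈ 4.04858, MB₁ = 7.3, so M₁ = 4.04858 × 7.3 ≈ 29.5546 million.
After: m₂ = 1 / (0.25 + 0.01) ≈ 3.84615, MB₂ = 7.3 + 0.257 = 7.557, so M₂ = 3.84615 × 7.557 ≈ 29.0654 million.
ΔM = M₂ − M₁ = 29.0654 − 29.5546 = -0.4892 million.

-0.489 million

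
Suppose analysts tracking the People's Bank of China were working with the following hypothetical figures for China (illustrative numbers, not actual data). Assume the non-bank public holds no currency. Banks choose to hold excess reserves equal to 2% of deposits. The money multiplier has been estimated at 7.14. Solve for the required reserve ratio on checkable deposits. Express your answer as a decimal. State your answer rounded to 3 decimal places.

0.120

Using m = 7.14. Since m = (1 + c)/(c + rr + e), the denominator satisfies c + rr + e = (1 + c)/m = (1 + 0) / 7.14 ≈ 0.140056.
With c = 0 and e = 0.02, the required reserve ratio on checkable deposits is 0.140056 − 0 − 0.02 = 0.120056.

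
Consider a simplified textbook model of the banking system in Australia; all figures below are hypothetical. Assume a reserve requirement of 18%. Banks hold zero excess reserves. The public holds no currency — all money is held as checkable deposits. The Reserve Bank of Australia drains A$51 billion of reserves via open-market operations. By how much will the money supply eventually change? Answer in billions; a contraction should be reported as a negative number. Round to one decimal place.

The simple money multiplier is m = 1/rr = 1/0.18 ≈ 5.5556.
An open-market sale reduces the monetary base by 51 billion, so ΔM = m × ΔMB = 5.5556 × (−51) = -283.3356 billion.

-283.3 billion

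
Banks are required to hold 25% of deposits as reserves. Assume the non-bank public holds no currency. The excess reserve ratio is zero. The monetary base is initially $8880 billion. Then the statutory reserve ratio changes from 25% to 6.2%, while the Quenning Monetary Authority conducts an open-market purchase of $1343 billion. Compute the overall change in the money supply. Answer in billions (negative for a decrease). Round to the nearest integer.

$129367 billion

Before: m₁ = 1 / (0.25) = 4, MB₁ = 8880, so M₁ = 4 × 8880 = 35520 billion.
After: m₂ = 1 / (0.062) ≈ 16.129032, MB₂ = 8880 + 1343 = 10223, so M₂ = 16.129032 × 10223 ≈ 164887.0941 billion.
ΔM = M₂ − M₁ = 164887.0941 − 35520 = 129367.0941 billion.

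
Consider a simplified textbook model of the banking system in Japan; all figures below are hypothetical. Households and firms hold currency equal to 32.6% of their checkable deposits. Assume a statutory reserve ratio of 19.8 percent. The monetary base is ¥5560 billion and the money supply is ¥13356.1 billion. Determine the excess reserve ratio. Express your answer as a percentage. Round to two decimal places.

2.80%

Using m = M/MB = 13356.1/5560 ≈ 2.402176. Since m = (1 + c)/(c + rr + e), the denominator satisfies c + rr + e = (1 + c)/m = (1 + 0.326) / 2.402176 ≈ 0.552000.
With c = 0.326 and rr = 0.198, the excess reserve ratio is 0.552000 − 0.326 − 0.198 = 0.028.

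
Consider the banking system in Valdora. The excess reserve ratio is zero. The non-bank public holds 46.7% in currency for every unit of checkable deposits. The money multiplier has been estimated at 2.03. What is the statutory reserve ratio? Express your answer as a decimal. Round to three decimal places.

0.256

Using m = 2.03. Since m = (1 + c)/(c + rr + e), the denominator satisfies c + rr + e = (1 + c)/m = (1 + 0.467) / 2.03 ≈ 0.722660.
With c = 0.467 and e = 0, the statutory reserve ratio is 0.722660 − 0.467 − 0 = 0.25566.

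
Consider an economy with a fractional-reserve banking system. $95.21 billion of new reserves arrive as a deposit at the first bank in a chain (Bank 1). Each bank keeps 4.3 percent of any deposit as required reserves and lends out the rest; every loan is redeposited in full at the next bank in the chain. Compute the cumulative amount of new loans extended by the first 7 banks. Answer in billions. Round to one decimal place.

Bank i lends (1 − rr)^i of the original deposit: Bank 1 lends 95.21·0.9570 ≈ 91.1160, Bank 2 lends 95.21·0.9570² ≈ 87.1980, and so on.
Summing a geometric series: total = 95.21·[0.9570·(1 − 0.9570^7) / (1 − 0.9570)] ≈ 561.1835 billion.

$561.2 billion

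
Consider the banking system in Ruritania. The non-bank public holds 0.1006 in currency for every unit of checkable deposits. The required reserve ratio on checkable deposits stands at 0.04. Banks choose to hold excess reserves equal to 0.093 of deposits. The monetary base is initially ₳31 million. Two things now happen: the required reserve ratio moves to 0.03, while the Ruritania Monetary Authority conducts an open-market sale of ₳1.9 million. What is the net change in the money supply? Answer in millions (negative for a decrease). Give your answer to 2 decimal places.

Before: m₁ = (1 + 0.1006) / (0.04 + 0.093 + 0.1006) ≈ 4.71147, MB₁ = 31, so M₁ = 4.71147 × 31 ≈ 146.0556 million.
After: m₂ = (1 + 0.1006) / (0.03 + 0.093 + 0.1006) ≈ 4.92218, MB₂ = 31 − 1.9 = 29.1, so M₂ = 4.92218 × 29.1 ≈ 143.2354 million.
ΔM = M₂ − M₁ = 143.2354 − 146.0556 = -2.8202 million.

-2.82 million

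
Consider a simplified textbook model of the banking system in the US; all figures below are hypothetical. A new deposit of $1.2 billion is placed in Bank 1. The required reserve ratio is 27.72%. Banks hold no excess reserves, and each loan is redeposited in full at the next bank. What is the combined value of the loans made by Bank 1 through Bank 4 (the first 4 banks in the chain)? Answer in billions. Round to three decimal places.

Bank i lends (1 − rr)^i of the original deposit: Bank 1 lends 1.2·0.7228 ≈ 0.8674, Bank 2 lends 1.2·0.7228² ≈ 0.6269, and so on.
Summing a geometric series: total = 1.2·[0.7228·(1 − 0.7228^4) / (1 − 0.7228)] ≈ 2.2750 billion.

$2.275 billion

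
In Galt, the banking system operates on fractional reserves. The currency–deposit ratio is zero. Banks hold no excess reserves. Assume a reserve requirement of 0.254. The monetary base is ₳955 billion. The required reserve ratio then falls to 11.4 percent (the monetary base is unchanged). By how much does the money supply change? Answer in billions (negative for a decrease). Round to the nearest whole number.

Initially m₁ = 1 / (0.254) ≈ 3.9370, so M₁ = 3.9370 × 955 = 3759.835 billion.
After the change m₂ = 1 / (0.114) ≈ 8.7719, so M₂ = 8.7719 × 955 = 8377.1645 billion.
ΔM = M₂ − M₁ = 8377.1645 − 3759.835 = 4617.3295 billion.

₳4617 billion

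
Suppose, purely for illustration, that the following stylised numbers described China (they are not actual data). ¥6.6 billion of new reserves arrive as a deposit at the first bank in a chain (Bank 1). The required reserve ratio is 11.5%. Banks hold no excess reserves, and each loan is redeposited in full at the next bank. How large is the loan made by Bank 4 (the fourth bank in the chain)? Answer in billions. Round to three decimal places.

Each bank lends a fraction (1 − rr) = 0.8850 of the deposit it receives, so Bank 4 receives 6.6·0.8850^3 and lends 6.6·0.8850^4 ≈ 4.0487 billion.

¥4.049 billion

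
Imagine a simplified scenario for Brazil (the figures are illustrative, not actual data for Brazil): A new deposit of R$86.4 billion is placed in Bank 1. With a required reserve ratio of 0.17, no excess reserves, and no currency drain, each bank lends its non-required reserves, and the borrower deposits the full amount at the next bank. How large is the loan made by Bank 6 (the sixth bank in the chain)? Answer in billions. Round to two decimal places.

R$28.25 billion

Each bank lends a fraction (1 − rr) = 0.8300 of the deposit it receives, so Bank 6 receives 86.4·0.8300^5 and lends 86.4·0.8300^6 ≈ 28.2476 billion.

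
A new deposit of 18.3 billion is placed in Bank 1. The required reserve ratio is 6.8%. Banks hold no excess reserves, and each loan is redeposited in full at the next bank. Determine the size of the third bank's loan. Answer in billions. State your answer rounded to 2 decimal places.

14.81 billion

Each bank lends a fraction (1 − rr) = 0.9320 of the deposit it receives, so Bank 3 receives 18.3·0.9320^2 and lends 18.3·0.9320^3 ≈ 14.8149 billion.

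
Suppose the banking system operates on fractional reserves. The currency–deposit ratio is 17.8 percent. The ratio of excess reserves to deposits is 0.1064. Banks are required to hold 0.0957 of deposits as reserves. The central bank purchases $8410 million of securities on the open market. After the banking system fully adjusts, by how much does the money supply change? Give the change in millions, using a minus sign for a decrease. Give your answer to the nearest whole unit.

$26064 million

The money multiplier is m = (1 + c) / (rr + e + c) = (1 + 0.178) / (0.0957 + 0.1064 + 0.178) ≈ 3.09918.
The purchase adds 8410 million of base, so ΔM = m × ΔMB = 3.09918 × (+8410) = 26064.1038 million.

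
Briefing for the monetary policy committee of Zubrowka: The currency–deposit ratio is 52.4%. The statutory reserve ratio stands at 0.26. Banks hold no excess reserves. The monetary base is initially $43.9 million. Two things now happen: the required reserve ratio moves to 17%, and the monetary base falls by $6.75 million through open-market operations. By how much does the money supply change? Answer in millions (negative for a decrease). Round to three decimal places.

Before: m₁ = (1 + 0.524) / (0.26 + 0.524) ≈ 1.943878, MB₁ = 43.9, so M₁ = 1.943878 × 43.9 ≈ 85.3362 million.
After: m₂ = (1 + 0.524) / (0.17 + 0.524) ≈ 2.195965, MB₂ = 43.9 − 6.75 = 37.15, so M₂ = 2.195965 × 37.15 ≈ 81.5801 million.
ΔM = M₂ − M₁ = 81.5801 − 85.3362 = -3.7561 million.

-3.756 million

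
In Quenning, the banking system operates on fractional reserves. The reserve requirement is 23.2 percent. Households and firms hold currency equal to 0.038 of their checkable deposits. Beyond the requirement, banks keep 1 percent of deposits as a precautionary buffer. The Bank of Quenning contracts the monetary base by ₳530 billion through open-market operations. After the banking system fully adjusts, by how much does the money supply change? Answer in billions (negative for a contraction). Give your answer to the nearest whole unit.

-1965 billion

The money multiplier is m = (1 + c) / (rr + e + c) = (1 + 0.038) / (0.232 + 0.01 + 0.038) ≈ 3.7071.
The sale removes 530 billion of base, so ΔM = m × ΔMB = 3.7071 × (−530) = -1964.763 billion.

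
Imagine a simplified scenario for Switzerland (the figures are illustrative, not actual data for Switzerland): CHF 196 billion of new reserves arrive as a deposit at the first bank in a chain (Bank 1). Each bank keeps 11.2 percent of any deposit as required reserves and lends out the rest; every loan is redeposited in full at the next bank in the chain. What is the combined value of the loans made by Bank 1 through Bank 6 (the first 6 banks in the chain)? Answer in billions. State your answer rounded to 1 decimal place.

CHF 792.0 billion

Bank i lends (1 − rr)^i of the original deposit: Bank 1 lends 196·0.8880 = 174.0480, Bank 2 lends 196·0.8880² ≈ 154.5546, and so on.
Summing a geometric series: total = 196·[0.8880·(1 − 0.8880^6) / (1 − 0.8880)] ≈ 792.0459 billion.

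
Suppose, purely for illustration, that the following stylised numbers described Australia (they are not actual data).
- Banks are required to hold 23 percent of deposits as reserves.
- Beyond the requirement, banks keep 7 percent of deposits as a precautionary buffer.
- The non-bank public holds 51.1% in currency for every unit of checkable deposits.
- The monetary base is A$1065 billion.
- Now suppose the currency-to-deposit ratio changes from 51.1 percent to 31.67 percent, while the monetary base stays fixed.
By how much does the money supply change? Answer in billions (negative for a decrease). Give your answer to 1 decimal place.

Initially m₁ = (1 + 0.511) / (0.23 + 0.07 + 0.511) ≈ 1.863132, so M₁ = 1.863132 × 1065 ≈ 1984.2356 billion.
After the change m₂ = (1 + 0.3167) / (0.23 + 0.07 + 0.3167) ≈ 2.135074, so M₂ = 2.135074 × 1065 ≈ 2273.8538 billion.
ΔM = M₂ − M₁ = 2273.8538 − 1984.2356 = 289.6182 billion.

A$289.6 billion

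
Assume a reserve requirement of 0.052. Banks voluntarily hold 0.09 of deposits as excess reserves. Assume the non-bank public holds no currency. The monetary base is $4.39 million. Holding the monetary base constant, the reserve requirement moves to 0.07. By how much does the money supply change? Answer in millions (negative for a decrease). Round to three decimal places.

-3.478 million

Initially m₁ = 1 / (0.052 + 0.09) ≈ 7.04225, so M₁ = 7.04225 × 4.39 ≈ 30.9155 million.
After the change m₂ = 1 / (0.07 + 0.09) = 6.25, so M₂ = 6.25 × 4.39 = 27.4375 million.
ΔM = M₂ − M₁ = 27.4375 − 30.9155 = -3.478 million.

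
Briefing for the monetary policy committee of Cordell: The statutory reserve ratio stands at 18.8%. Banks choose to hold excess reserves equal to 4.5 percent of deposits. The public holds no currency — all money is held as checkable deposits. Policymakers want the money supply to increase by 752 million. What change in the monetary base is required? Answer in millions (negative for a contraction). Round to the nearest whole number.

The money multiplier is m = 1 / (rr + e) = 1 / (0.188 + 0.045) ≈ 4.2918.
ΔMB = ΔM / m = (+752) / 4.2918 ≈ 175.2179 million.

175 million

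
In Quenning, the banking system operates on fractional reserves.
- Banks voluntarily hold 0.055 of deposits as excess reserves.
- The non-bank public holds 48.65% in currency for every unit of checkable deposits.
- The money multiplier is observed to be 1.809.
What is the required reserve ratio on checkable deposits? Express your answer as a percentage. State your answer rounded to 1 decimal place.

Using m = 1.809. Since m = (1 + c)/(c + rr + e), the denominator satisfies c + rr + e = (1 + c)/m = (1 + 0.4865) / 1.809 ≈ 0.821725.
With c = 0.4865 and e = 0.055, the required reserve ratio on checkable deposits is 0.821725 − 0.4865 − 0.055 = 0.280225.

28.0%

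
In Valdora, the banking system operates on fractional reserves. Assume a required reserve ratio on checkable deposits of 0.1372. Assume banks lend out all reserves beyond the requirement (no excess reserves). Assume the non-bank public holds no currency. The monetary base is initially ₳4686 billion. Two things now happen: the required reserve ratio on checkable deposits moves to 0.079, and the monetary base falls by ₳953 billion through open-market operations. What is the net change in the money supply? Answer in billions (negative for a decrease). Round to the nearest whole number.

₳13099 billion

Before: m₁ = 1 / (0.1372) ≈ 7.28863, MB₁ = 4686, so M₁ = 7.28863 × 4686 ≈ 34154.5202 billion.
After: m₂ = 1 / (0.079) ≈ 12.65823, MB₂ = 4686 − 953 = 3733, so M₂ = 12.65823 × 3733 ≈ 47253.1726 billion.
ΔM = M₂ − M₁ = 47253.1726 − 34154.5202 = 13098.6524 billion.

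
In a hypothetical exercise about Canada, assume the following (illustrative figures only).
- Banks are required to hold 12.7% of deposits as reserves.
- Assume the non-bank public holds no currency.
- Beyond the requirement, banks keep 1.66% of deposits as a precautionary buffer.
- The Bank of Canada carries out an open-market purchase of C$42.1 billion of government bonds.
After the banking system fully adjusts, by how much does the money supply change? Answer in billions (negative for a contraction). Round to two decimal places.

C$293.18 billion

The money multiplier is m = 1 / (rr + e) = 1 / (0.127 + 0.0166) ≈ 6.96379.
The purchase adds 42.1 billion of base, so ΔM = m × ΔMB = 6.96379 × (+42.1) ≈ 293.1756 billion.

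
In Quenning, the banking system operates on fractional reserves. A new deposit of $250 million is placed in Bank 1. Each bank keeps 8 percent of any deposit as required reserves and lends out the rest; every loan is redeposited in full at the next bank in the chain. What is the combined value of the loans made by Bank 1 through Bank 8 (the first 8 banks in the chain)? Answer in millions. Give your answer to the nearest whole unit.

$1399 million

Bank i lends (1 − rr)^i of the original deposit: Bank 1 lends 250·0.9200 = 230.0000, Bank 2 lends 250·0.9200² = 211.6000, and so on.
Summing a geometric series: total = 250·[0.9200·(1 − 0.9200^8) / (1 − 0.9200)] ≈ 1399.4957 million.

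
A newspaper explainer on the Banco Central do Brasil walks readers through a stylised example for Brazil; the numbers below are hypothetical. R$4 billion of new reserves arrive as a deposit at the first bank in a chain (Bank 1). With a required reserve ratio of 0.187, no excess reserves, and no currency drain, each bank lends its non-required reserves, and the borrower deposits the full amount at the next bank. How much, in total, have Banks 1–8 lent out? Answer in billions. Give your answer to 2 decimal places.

R$14.07 billion

Bank i lends (1 − rr)^i of the original deposit: Bank 1 lends 4·0.8130 = 3.2520, Bank 2 lends 4·0.8130² ≈ 2.6439, and so on.
Summing a geometric series: total = 4·[0.8130·(1 − 0.8130^8) / (1 − 0.8130)] ≈ 14.0712 billion.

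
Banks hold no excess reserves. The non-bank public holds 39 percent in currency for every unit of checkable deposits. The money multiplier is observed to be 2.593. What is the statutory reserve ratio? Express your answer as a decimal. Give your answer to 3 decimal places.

0.146

Using m = 2.593. Since m = (1 + c)/(c + rr + e), the denominator satisfies c + rr + e = (1 + c)/m = (1 + 0.39) / 2.593 ≈ 0.536059.
With c = 0.39 and e = 0, the statutory reserve ratio is 0.536059 − 0.39 − 0 = 0.146059.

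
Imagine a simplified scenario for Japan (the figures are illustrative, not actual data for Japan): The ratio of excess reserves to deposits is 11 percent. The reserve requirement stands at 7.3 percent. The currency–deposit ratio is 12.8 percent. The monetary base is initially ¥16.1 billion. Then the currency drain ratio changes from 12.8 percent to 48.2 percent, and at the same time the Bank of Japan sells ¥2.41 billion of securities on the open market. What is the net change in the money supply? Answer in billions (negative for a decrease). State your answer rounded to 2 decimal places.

Before: m₁ = (1 + 0.128) / (0.073 + 0.11 + 0.128) ≈ 3.62701, MB₁ = 16.1, so M₁ = 3.62701 × 16.1 ≈ 58.3949 billion.
After: m₂ = (1 + 0.482) / (0.073 + 0.11 + 0.482) ≈ 2.22857, MB₂ = 16.1 − 2.41 = 13.69, so M₂ = 2.22857 × 13.69 ≈ 30.5091 billion.
ΔM = M₂ − M₁ = 30.5091 − 58.3949 = -27.8858 billion.

-27.89 billion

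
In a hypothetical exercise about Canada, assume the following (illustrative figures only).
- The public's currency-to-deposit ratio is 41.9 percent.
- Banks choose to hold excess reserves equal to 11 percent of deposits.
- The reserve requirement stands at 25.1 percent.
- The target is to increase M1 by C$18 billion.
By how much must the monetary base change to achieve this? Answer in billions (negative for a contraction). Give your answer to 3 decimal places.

C$9.894 billion

The money multiplier is m = (1 + c) / (rr + e + c) = (1 + 0.419) / (0.251 + 0.11 + 0.419) ≈ 1.819231.
ΔMB = ΔM / m = (+18) / 1.819231 ≈ 9.8943 billion.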